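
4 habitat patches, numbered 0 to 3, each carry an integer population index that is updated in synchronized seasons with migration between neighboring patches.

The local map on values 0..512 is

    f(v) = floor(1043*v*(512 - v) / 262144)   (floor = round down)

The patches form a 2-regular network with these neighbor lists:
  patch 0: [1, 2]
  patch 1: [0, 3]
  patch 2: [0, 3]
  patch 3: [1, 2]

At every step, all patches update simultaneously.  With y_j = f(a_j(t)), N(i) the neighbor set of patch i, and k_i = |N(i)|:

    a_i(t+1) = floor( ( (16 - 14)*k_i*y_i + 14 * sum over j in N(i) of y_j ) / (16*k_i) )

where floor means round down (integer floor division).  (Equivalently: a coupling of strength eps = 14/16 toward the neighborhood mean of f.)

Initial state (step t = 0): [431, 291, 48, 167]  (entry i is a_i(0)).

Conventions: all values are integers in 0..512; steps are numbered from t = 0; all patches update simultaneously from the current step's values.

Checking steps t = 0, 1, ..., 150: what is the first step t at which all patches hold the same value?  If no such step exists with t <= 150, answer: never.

Simulating step by step:
t=0: [431, 291, 48, 167]  (not all equal)
t=1: [167, 192, 171, 178]  (not all equal)
t=2: [236, 233, 232, 237]  (not all equal)
t=3: [258, 258, 258, 258]  (all equal)

Answer: 3
Key observation: Synchronization is absorbing here: once all patches are equal they stay equal, and step 3 is the first all-equal step.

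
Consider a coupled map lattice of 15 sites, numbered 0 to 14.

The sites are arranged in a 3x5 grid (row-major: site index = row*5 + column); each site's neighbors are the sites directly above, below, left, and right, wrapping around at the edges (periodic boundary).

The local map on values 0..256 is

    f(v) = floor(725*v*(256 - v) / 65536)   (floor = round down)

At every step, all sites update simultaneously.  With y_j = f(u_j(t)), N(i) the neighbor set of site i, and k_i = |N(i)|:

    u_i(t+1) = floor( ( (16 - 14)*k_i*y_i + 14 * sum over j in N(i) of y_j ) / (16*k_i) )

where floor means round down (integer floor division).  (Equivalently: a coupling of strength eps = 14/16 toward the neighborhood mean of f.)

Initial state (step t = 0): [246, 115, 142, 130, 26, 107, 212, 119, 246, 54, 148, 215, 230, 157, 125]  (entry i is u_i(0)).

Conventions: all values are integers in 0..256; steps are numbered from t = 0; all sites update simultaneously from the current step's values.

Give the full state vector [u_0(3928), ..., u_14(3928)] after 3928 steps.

Simulating step by step:
t=0: [246, 115, 142, 130, 26, 107, 212, 119, 246, 54, 148, 215, 230, 157, 125]
t=1: [133, 111, 154, 119, 119, 115, 151, 104, 146, 113, 127, 126, 145, 120, 139]
t=2: [179, 177, 176, 177, 179, 178, 177, 175, 177, 178, 179, 178, 177, 178, 179]
t=3: [152, 153, 154, 153, 152, 152, 154, 154, 154, 152, 152, 153, 154, 153, 152]
t=4: [174, 173, 173, 173, 174, 173, 173, 173, 173, 173, 174, 173, 173, 173, 174]
t=5: [157, 157, 158, 157, 157, 157, 158, 158, 158, 157, 157, 157, 158, 157, 157]
t=6: [171, 171, 171, 171, 171, 171, 171, 171, 171, 171, 171, 171, 171, 171, 171]
t=7: [160, 160, 160, 160, 160, 160, 160, 160, 160, 160, 160, 160, 160, 160, 160]
t=8: [169, 169, 169, 169, 169, 169, 169, 169, 169, 169, 169, 169, 169, 169, 169]
t=9: [162, 162, 162, 162, 162, 162, 162, 162, 162, 162, 162, 162, 162, 162, 162]
t=10: [168, 168, 168, 168, 168, 168, 168, 168, 168, 168, 168, 168, 168, 168, 168]
t=11: [163, 163, 163, 163, 163, 163, 163, 163, 163, 163, 163, 163, 163, 163, 163]
t=12: [167, 167, 167, 167, 167, 167, 167, 167, 167, 167, 167, 167, 167, 167, 167]
t=13: [164, 164, 164, 164, 164, 164, 164, 164, 164, 164, 164, 164, 164, 164, 164]
t=14: [166, 166, 166, 166, 166, 166, 166, 166, 166, 166, 166, 166, 166, 166, 166]
t=15: [165, 165, 165, 165, 165, 165, 165, 165, 165, 165, 165, 165, 165, 165, 165]
t=16: [166, 166, 166, 166, 166, 166, 166, 166, 166, 166, 166, 166, 166, 166, 166]

Answer: [166, 166, 166, 166, 166, 166, 166, 166, 166, 166, 166, 166, 166, 166, 166]
Key observation: The state at step 14, [166, 166, 166, 166, 166, 166, 166, 166, 166, 166, 166, 166, 166, 166, 166], reappears at step 16: the system is in a cycle of period 2 from step 14 on.  Therefore the state at step 3928 equals the state at step 14 + ((3928 - 14) mod 2) = 14, which is [166, 166, 166, 166, 166, 166, 166, 166, 166, 166, 166, 166, 166, 166, 166].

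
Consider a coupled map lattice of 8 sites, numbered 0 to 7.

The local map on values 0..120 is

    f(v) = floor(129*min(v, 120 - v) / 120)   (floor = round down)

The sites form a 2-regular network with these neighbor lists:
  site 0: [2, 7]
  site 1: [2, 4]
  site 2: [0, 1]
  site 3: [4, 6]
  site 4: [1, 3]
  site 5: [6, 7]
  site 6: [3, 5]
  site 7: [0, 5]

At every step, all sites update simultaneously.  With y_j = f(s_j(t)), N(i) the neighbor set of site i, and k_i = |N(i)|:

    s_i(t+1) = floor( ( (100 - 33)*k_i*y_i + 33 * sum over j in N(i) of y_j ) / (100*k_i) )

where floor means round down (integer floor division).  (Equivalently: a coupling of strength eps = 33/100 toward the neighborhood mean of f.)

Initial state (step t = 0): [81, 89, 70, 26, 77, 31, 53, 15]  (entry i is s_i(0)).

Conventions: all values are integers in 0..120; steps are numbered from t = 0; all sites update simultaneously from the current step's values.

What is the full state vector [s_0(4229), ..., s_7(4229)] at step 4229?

Simulating step by step:
t=0: [81, 89, 70, 26, 77, 31, 53, 15]
t=1: [38, 38, 47, 34, 40, 33, 47, 22]
t=2: [38, 42, 46, 39, 41, 35, 45, 27]
t=3: [39, 45, 46, 42, 43, 37, 45, 32]
t=4: [41, 47, 47, 45, 46, 39, 46, 35]
t=5: [43, 49, 49, 48, 49, 41, 47, 38]
t=6: [46, 52, 51, 51, 51, 44, 49, 41]
t=7: [49, 54, 53, 53, 54, 47, 51, 45]
t=8: [52, 57, 55, 56, 57, 50, 53, 48]
t=9: [55, 60, 58, 59, 60, 53, 56, 51]
t=10: [58, 63, 61, 62, 63, 56, 59, 55]
t=11: [61, 61, 62, 62, 61, 60, 62, 59]
t=12: [62, 62, 62, 62, 62, 63, 62, 63]
t=13: [61, 62, 62, 62, 62, 61, 61, 61]
t=14: [62, 62, 62, 62, 62, 63, 62, 63]

Answer: [61, 62, 62, 62, 62, 61, 61, 61]
Key observation: The state at step 12, [62, 62, 62, 62, 62, 63, 62, 63], reappears at step 14: the system is in a cycle of period 2 from step 12 on.  Therefore the state at step 4229 equals the state at step 12 + ((4229 - 12) mod 2) = 13, which is [61, 62, 62, 62, 62, 61, 61, 61].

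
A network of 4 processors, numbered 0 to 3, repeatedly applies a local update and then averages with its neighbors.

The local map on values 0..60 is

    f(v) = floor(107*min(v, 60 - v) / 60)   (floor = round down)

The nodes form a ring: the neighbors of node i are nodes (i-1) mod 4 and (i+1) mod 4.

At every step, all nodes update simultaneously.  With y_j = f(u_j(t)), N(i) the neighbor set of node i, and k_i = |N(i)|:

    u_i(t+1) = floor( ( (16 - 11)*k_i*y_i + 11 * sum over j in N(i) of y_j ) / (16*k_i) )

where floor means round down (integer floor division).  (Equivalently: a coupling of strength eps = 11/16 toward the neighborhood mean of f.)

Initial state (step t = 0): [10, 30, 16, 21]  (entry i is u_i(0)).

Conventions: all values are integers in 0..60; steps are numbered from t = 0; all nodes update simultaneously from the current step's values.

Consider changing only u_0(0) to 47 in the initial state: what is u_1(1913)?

Answer: u_1(1913) = 41
Key observation: The state at step 9, [33, 33, 33, 33], reappears at step 14: the system is in a cycle of period 5 from step 9 on.  Therefore the state at step 1913 equals the state at step 9 + ((1913 - 9) mod 5) = 13, which is [41, 41, 41, 41].

Derivation:
t=0: [47, 30, 16, 21]
t=1: [38, 34, 39, 29]
t=2: [45, 40, 44, 42]
t=3: [31, 29, 31, 28]
t=4: [50, 51, 50, 50]
t=5: [16, 16, 16, 17]
t=6: [28, 28, 28, 28]
t=7: [49, 49, 49, 49]
t=8: [19, 19, 19, 19]
t=9: [33, 33, 33, 33]
t=10: [48, 48, 48, 48]
t=11: [21, 21, 21, 21]
t=12: [37, 37, 37, 37]
t=13: [41, 41, 41, 41]
t=14: [33, 33, 33, 33]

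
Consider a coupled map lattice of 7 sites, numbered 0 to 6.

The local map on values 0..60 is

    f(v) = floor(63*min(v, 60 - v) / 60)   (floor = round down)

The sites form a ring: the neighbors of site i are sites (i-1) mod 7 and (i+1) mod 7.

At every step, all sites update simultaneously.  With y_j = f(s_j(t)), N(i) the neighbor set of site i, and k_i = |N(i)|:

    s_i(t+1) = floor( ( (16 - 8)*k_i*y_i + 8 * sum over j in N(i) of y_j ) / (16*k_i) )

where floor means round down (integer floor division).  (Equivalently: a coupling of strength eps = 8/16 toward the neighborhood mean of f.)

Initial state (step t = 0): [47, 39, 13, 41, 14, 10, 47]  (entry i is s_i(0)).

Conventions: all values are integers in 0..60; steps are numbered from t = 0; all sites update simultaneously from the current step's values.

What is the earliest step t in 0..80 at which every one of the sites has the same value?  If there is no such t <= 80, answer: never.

Answer: 8
Key observation: Synchronization is absorbing here: once all sites are equal they stay equal, and step 8 is the first all-equal step.

Derivation:
t=0: [47, 39, 13, 41, 14, 10, 47]  (not all equal)
t=1: [15, 17, 16, 16, 14, 11, 12]  (not all equal)
t=2: [14, 16, 16, 15, 13, 12, 12]  (not all equal)
t=3: [14, 15, 15, 14, 13, 12, 12]  (not all equal)
t=4: [13, 14, 14, 14, 13, 12, 12]  (not all equal)
t=5: [13, 13, 14, 13, 13, 12, 12]  (not all equal)
t=6: [12, 13, 13, 13, 12, 12, 12]  (not all equal)
t=7: [12, 12, 13, 12, 12, 12, 12]  (not all equal)
t=8: [12, 12, 12, 12, 12, 12, 12]  (all equal)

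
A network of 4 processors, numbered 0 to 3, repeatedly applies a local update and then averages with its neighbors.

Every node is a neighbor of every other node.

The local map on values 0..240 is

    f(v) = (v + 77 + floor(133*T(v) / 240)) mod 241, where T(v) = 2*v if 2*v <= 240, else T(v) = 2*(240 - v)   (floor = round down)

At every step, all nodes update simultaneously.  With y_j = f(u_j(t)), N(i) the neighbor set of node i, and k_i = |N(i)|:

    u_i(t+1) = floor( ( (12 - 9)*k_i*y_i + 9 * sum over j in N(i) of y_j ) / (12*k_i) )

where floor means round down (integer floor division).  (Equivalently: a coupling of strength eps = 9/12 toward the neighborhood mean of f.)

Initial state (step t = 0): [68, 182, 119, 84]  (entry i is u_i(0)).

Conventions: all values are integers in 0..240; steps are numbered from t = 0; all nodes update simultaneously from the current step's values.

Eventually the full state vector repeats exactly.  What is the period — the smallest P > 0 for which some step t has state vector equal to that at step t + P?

Simulating step by step:
t=0: [68, 182, 119, 84]
t=1: [100, 100, 100, 100]
t=2: [46, 46, 46, 46]
t=3: [173, 173, 173, 173]
t=4: [83, 83, 83, 83]
t=5: [10, 10, 10, 10]
t=6: [98, 98, 98, 98]
t=7: [42, 42, 42, 42]
t=8: [165, 165, 165, 165]
t=9: [84, 84, 84, 84]
t=10: [13, 13, 13, 13]
t=11: [104, 104, 104, 104]
t=12: [55, 55, 55, 55]
t=13: [192, 192, 192, 192]
t=14: [81, 81, 81, 81]
t=15: [6, 6, 6, 6]
t=16: [89, 89, 89, 89]
t=17: [23, 23, 23, 23]
t=18: [125, 125, 125, 125]
t=19: [88, 88, 88, 88]
t=20: [21, 21, 21, 21]
t=21: [121, 121, 121, 121]
t=22: [88, 88, 88, 88]

Answer: 3
Key observation: The state at step 19, [88, 88, 88, 88], reappears at step 22 — and no state repeats earlier — so the cycle the system enters has period 3.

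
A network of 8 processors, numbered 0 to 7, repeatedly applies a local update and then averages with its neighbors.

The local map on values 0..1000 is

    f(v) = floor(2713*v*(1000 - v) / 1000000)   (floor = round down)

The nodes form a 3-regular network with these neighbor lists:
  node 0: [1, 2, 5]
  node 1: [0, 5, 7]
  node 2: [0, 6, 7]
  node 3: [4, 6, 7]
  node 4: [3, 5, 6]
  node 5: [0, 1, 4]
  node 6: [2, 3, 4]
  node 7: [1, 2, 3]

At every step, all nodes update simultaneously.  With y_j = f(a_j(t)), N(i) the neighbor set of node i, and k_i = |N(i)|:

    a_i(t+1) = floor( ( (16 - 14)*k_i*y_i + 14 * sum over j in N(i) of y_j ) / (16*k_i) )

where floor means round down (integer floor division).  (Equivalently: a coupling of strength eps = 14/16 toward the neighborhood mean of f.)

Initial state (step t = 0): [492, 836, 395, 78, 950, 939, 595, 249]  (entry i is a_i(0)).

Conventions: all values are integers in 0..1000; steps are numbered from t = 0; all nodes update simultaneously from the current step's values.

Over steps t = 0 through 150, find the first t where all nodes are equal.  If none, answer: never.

Simulating step by step:
t=0: [492, 836, 395, 78, 950, 939, 595, 249]  (not all equal)
t=1: [427, 437, 617, 400, 308, 362, 364, 417]  (not all equal)
t=2: [646, 651, 648, 625, 627, 634, 623, 653]  (not all equal)
t=3: [620, 620, 622, 629, 633, 624, 630, 621]  (not all equal)
t=4: [637, 637, 636, 633, 633, 636, 633, 636]  (not all equal)
t=5: [627, 627, 628, 629, 629, 628, 629, 628]  (not all equal)
t=6: [633, 633, 633, 633, 633, 633, 633, 633]  (all equal)

Answer: 6
Key observation: Synchronization is absorbing here: once all nodes are equal they stay equal, and step 6 is the first all-equal step.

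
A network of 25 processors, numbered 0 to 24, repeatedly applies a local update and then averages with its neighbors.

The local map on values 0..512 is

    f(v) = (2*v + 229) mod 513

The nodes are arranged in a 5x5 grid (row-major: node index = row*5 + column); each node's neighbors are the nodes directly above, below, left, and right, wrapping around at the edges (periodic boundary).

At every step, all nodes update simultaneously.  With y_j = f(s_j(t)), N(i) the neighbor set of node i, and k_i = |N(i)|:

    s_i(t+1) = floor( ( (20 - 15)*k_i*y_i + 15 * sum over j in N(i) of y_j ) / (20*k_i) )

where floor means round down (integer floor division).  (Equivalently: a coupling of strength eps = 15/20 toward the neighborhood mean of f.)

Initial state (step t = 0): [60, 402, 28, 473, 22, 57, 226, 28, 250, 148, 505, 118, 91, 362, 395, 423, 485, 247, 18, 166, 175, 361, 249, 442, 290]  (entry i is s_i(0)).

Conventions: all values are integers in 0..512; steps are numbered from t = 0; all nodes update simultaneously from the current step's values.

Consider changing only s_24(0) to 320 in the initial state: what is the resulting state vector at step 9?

Simulating step by step:
t=0: [60, 402, 28, 473, 22, 57, 226, 28, 250, 148, 505, 118, 91, 362, 395, 423, 485, 247, 18, 166, 175, 361, 249, 442, 320]
t=1: [216, 234, 194, 198, 230, 224, 248, 273, 220, 253, 308, 297, 365, 372, 260, 106, 261, 251, 213, 232, 240, 195, 244, 206, 177]
t=2: [172, 152, 168, 133, 147, 212, 225, 237, 237, 192, 298, 307, 345, 298, 282, 287, 261, 247, 220, 211, 192, 180, 155, 131, 145]
t=3: [65, 71, 150, 263, 126, 154, 169, 200, 253, 141, 273, 292, 296, 271, 231, 220, 229, 207, 254, 171, 106, 91, 161, 250, 140]
t=4: [336, 250, 147, 235, 424, 228, 165, 141, 266, 297, 188, 224, 227, 239, 248, 214, 230, 172, 180, 214, 379, 294, 154, 243, 351]
t=5: [268, 194, 178, 142, 256, 199, 210, 216, 287, 205, 152, 131, 216, 180, 191, 202, 170, 98, 131, 195, 353, 242, 114, 182, 267]
t=6: [225, 149, 150, 125, 174, 128, 194, 158, 138, 168, 159, 190, 250, 211, 86, 143, 245, 322, 251, 206, 259, 244, 259, 244, 219]
t=7: [190, 95, 146, 267, 175, 188, 143, 165, 257, 285, 193, 129, 171, 285, 166, 113, 175, 253, 210, 177, 157, 180, 205, 254, 156]
t=8: [137, 138, 159, 161, 140, 114, 196, 67, 220, 153, 228, 164, 209, 160, 151, 164, 249, 127, 184, 142, 130, 139, 130, 157, 80]
t=9: [493, 342, 270, 146, 305, 265, 283, 171, 125, 219, 148, 128, 207, 82, 47, 175, 255, 293, 123, 100, 392, 444, 319, 195, 290]

Answer: [493, 342, 270, 146, 305, 265, 283, 171, 125, 219, 148, 128, 207, 82, 47, 175, 255, 293, 123, 100, 392, 444, 319, 195, 290]
Key observation: This trace re-runs the system from the modified initial state.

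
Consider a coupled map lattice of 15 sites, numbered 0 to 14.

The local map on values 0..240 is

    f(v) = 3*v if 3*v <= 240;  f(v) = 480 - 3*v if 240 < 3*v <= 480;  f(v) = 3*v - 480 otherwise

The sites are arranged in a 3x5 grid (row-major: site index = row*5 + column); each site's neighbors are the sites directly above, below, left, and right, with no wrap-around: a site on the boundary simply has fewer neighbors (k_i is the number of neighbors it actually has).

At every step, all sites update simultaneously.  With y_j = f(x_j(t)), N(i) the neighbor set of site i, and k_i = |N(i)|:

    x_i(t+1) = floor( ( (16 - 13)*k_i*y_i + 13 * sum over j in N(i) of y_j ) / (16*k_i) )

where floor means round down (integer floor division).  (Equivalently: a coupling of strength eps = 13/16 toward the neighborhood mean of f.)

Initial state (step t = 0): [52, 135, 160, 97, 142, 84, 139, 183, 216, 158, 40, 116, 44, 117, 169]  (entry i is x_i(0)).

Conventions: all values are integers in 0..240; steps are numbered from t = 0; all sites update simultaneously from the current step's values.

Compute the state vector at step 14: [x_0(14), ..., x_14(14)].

Answer: [179, 197, 176, 142, 187, 189, 159, 152, 182, 128, 146, 147, 151, 127, 195]

Derivation:
t=0: [52, 135, 160, 97, 142, 84, 139, 183, 216, 158, 40, 116, 44, 117, 169]
t=1: [152, 73, 90, 95, 89, 134, 114, 86, 111, 68, 168, 110, 114, 112, 59]
t=2: [125, 141, 211, 190, 202, 65, 161, 170, 182, 183, 97, 109, 165, 152, 174]
t=3: [122, 81, 76, 110, 88, 117, 88, 53, 55, 76, 176, 84, 58, 37, 45]
t=4: [170, 195, 190, 193, 194, 126, 193, 188, 162, 182, 154, 161, 167, 149, 163]
t=5: [89, 79, 94, 72, 86, 58, 78, 59, 58, 44, 46, 37, 36, 15, 41]
t=6: [206, 219, 207, 201, 183, 191, 185, 178, 148, 165, 141, 150, 110, 118, 94]
t=7: [135, 129, 122, 89, 69, 90, 85, 91, 71, 84, 60, 82, 85, 127, 94]
t=8: [137, 129, 160, 184, 217, 169, 193, 196, 191, 210, 214, 214, 188, 190, 169]
t=9: [61, 62, 73, 85, 122, 94, 97, 76, 102, 106, 107, 123, 113, 72, 102]
t=10: [190, 194, 214, 179, 178, 180, 182, 189, 201, 155, 155, 153, 176, 172, 186]
t=11: [82, 105, 97, 102, 39, 57, 67, 97, 62, 71, 35, 38, 48, 74, 35]
t=12: [180, 199, 178, 165, 179, 178, 167, 181, 196, 150, 135, 143, 169, 159, 196]
t=13: [80, 58, 62, 62, 28, 52, 61, 54, 42, 79, 56, 42, 36, 66, 33]
t=14: [179, 197, 176, 142, 187, 189, 159, 152, 182, 128, 146, 147, 151, 127, 195]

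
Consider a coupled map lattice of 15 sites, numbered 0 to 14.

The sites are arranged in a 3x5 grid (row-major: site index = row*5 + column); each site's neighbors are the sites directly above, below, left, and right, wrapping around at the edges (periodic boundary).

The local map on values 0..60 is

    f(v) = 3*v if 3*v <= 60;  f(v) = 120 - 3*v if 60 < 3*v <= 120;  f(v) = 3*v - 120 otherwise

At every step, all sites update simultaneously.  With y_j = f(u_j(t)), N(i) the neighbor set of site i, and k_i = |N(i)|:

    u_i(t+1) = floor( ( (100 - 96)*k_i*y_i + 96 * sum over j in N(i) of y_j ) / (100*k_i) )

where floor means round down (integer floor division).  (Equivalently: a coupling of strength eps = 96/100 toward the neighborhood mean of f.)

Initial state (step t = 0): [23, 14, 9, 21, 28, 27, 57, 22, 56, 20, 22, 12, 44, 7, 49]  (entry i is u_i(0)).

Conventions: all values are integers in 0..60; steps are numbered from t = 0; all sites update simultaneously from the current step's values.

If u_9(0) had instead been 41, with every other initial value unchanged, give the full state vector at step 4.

Simulating step by step:
t=0: [23, 14, 9, 21, 28, 27, 57, 22, 56, 41, 22, 12, 44, 7, 49]
t=1: [43, 41, 40, 33, 34, 39, 43, 35, 34, 36, 38, 39, 33, 35, 28]
t=2: [7, 5, 14, 13, 19, 8, 6, 12, 15, 18, 12, 9, 8, 23, 13]
t=3: [32, 26, 29, 48, 39, 31, 25, 32, 45, 41, 28, 23, 38, 37, 49]
t=4: [26, 38, 24, 15, 18, 27, 36, 24, 15, 17, 32, 33, 28, 17, 13]

Answer: [26, 38, 24, 15, 18, 27, 36, 24, 15, 17, 32, 33, 28, 17, 13]
Key observation: This trace re-runs the system from the modified initial state.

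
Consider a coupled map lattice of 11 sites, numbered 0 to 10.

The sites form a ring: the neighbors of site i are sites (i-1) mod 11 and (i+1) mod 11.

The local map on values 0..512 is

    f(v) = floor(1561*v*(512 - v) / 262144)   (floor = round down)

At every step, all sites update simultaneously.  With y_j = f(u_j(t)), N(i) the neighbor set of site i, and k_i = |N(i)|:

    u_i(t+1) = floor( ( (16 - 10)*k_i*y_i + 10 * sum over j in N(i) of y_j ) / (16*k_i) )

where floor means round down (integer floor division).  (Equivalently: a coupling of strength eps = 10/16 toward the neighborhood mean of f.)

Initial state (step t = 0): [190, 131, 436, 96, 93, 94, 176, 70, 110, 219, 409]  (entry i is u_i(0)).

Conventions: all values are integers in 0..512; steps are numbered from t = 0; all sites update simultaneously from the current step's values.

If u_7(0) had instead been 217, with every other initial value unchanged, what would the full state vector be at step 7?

Answer: [307, 303, 300, 300, 301, 305, 310, 315, 316, 315, 311]
Key observation: This trace re-runs the system from the modified initial state.

Derivation:
t=0: [190, 131, 436, 96, 93, 94, 176, 217, 110, 219, 409]
t=1: [307, 286, 240, 222, 233, 269, 323, 335, 337, 303, 326]
t=2: [373, 382, 385, 385, 386, 380, 368, 355, 359, 363, 370]
t=3: [305, 297, 292, 290, 292, 300, 314, 324, 326, 320, 313]
t=4: [375, 379, 381, 382, 381, 376, 370, 364, 362, 365, 370]
t=5: [305, 300, 297, 296, 298, 304, 312, 318, 320, 318, 312]
t=6: [374, 377, 379, 379, 378, 375, 371, 367, 366, 367, 371]
t=7: [307, 303, 300, 300, 301, 305, 310, 315, 316, 315, 311]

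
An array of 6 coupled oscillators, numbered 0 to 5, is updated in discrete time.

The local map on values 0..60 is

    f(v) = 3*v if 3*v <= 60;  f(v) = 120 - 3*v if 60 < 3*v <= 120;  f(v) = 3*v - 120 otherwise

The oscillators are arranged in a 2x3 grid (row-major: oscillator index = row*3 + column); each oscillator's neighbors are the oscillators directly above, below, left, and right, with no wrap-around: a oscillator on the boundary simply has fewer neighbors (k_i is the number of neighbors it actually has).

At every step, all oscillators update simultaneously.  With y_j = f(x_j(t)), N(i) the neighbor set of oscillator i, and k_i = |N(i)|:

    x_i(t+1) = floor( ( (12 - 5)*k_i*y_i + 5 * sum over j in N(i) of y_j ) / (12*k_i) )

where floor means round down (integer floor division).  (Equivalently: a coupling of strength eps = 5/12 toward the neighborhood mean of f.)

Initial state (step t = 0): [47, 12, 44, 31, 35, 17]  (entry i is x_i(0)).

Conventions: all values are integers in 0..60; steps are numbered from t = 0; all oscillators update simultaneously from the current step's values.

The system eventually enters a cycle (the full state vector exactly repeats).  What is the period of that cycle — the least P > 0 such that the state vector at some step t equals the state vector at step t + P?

Answer: 10
Key observation: The state at step 62, [22, 27, 22, 22, 27, 22], reappears at step 72 — and no state repeats earlier — so the cycle the system enters has period 10.

Derivation:
t=0: [47, 12, 44, 31, 35, 17]
t=1: [25, 27, 25, 23, 24, 35]
t=2: [45, 41, 37, 49, 42, 28]
t=3: [15, 5, 13, 20, 12, 24]
t=4: [41, 25, 35, 51, 38, 43]
t=5: [18, 29, 20, 21, 15, 9]
t=6: [50, 41, 47, 53, 42, 37]
t=7: [26, 9, 14, 30, 10, 10]
t=8: [36, 31, 36, 32, 29, 32]
t=9: [17, 23, 17, 23, 29, 23]
t=10: [51, 48, 51, 47, 40, 47]
t=11: [28, 23, 28, 19, 9, 19]
t=12: [43, 43, 43, 46, 38, 46]
t=13: [10, 8, 10, 13, 9, 13]
t=14: [30, 26, 30, 34, 29, 34]
t=15: [30, 37, 30, 23, 30, 23]
t=16: [30, 17, 30, 42, 32, 42]
t=17: [29, 41, 29, 14, 22, 14]
t=18: [28, 18, 28, 42, 43, 42]
t=19: [33, 42, 33, 12, 14, 12]
t=20: [21, 15, 21, 34, 35, 34]
t=21: [46, 44, 46, 25, 20, 25]
t=22: [22, 20, 22, 42, 49, 42]
t=23: [45, 53, 45, 20, 25, 20]
t=24: [29, 33, 29, 47, 48, 47]
t=25: [28, 24, 28, 24, 22, 24]
t=26: [41, 45, 41, 46, 51, 46]
t=27: [8, 14, 8, 18, 26, 18]
t=28: [34, 37, 34, 45, 45, 45]
t=29: [15, 12, 15, 15, 14, 15]
t=30: [43, 39, 43, 44, 42, 44]
t=31: [8, 5, 8, 10, 7, 10]
t=32: [23, 18, 23, 26, 22, 26]
t=33: [49, 53, 49, 46, 50, 46]
t=34: [27, 34, 27, 22, 27, 22]
t=35: [37, 26, 37, 47, 40, 47]
t=36: [18, 27, 18, 14, 11, 14]
t=37: [48, 42, 48, 42, 36, 42]
t=38: [16, 11, 16, 11, 9, 11]
t=39: [41, 36, 41, 34, 29, 34]
t=40: [8, 12, 8, 18, 25, 18]
t=41: [32, 33, 32, 45, 46, 45]
t=42: [21, 21, 21, 17, 17, 17]
t=43: [55, 56, 55, 52, 51, 52]
t=44: [43, 45, 43, 37, 35, 37]
t=45: [10, 13, 10, 10, 13, 10]
t=46: [31, 36, 31, 31, 36, 31]
t=47: [23, 16, 23, 23, 16, 23]
t=48: [50, 48, 50, 50, 48, 50]
t=49: [28, 25, 28, 28, 25, 28]
t=50: [37, 42, 37, 37, 42, 37]
t=51: [8, 6, 8, 8, 6, 8]
t=52: [22, 19, 22, 22, 19, 22]
t=53: [54, 56, 54, 54, 56, 54]
t=54: [43, 46, 43, 43, 46, 43]
t=55: [10, 15, 10, 10, 15, 10]
t=56: [33, 40, 33, 33, 40, 33]
t=57: [16, 5, 16, 16, 5, 16]
t=58: [41, 24, 41, 41, 24, 41]
t=59: [12, 35, 12, 12, 35, 12]
t=60: [31, 20, 31, 31, 20, 31]
t=61: [33, 50, 33, 33, 50, 33]
t=62: [22, 27, 22, 22, 27, 22]
t=63: [50, 43, 50, 50, 43, 50]
t=64: [25, 14, 25, 25, 14, 25]
t=65: [44, 42, 44, 44, 42, 44]
t=66: [10, 7, 10, 10, 7, 10]
t=67: [28, 23, 28, 28, 23, 28]
t=68: [39, 46, 39, 39, 46, 39]
t=69: [6, 13, 6, 6, 13, 6]
t=70: [22, 33, 22, 22, 33, 22]
t=71: [47, 30, 47, 47, 30, 47]
t=72: [22, 27, 22, 22, 27, 22]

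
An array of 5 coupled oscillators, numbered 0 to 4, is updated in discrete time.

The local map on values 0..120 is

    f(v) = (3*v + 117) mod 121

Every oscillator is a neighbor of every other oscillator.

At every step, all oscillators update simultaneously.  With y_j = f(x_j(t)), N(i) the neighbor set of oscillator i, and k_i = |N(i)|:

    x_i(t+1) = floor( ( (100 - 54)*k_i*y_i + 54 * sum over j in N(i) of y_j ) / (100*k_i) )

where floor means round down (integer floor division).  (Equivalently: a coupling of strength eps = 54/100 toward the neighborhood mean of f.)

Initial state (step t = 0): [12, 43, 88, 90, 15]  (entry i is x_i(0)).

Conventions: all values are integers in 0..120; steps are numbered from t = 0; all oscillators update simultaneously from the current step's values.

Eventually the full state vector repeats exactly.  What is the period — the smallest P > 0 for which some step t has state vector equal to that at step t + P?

Answer: 5
Key observation: The state at step 6, [74, 65, 69, 71, 77], reappears at step 11 — and no state repeats earlier — so the cycle the system enters has period 5.

Derivation:
t=0: [12, 43, 88, 90, 15]
t=1: [26, 17, 21, 23, 29]
t=2: [68, 59, 63, 65, 71]
t=3: [73, 64, 68, 70, 76]
t=4: [88, 79, 83, 85, 91]
t=5: [28, 59, 23, 25, 31]
t=6: [74, 65, 69, 71, 77]
t=7: [91, 82, 86, 88, 94]
t=8: [21, 12, 16, 18, 24]
t=9: [53, 44, 48, 50, 56]
t=10: [28, 19, 23, 25, 31]
t=11: [74, 65, 69, 71, 77]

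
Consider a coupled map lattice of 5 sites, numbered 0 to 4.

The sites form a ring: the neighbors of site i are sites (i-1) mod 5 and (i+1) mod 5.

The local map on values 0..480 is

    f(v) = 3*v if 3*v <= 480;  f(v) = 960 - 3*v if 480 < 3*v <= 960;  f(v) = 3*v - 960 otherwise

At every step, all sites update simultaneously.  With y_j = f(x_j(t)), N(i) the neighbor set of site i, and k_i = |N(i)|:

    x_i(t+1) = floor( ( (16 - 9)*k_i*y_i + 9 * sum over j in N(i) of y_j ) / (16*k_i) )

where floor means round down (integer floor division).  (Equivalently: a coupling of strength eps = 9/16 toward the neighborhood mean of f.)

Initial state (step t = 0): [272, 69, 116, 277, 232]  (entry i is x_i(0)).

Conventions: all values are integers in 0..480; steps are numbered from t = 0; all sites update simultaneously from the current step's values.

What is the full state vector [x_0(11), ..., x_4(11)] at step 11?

Answer: [373, 291, 247, 302, 380]

Derivation:
t=0: [272, 69, 116, 277, 232]
t=1: [195, 228, 246, 228, 192]
t=2: [349, 288, 252, 291, 351]
t=3: [91, 123, 140, 121, 89]
t=4: [298, 356, 389, 352, 295]
t=5: [80, 124, 147, 121, 78]
t=6: [275, 354, 399, 348, 271]
t=7: [129, 149, 156, 144, 125]
t=8: [400, 436, 451, 426, 394]
t=9: [265, 330, 359, 312, 254]
t=10: [136, 92, 66, 99, 139]
t=11: [373, 291, 247, 302, 380]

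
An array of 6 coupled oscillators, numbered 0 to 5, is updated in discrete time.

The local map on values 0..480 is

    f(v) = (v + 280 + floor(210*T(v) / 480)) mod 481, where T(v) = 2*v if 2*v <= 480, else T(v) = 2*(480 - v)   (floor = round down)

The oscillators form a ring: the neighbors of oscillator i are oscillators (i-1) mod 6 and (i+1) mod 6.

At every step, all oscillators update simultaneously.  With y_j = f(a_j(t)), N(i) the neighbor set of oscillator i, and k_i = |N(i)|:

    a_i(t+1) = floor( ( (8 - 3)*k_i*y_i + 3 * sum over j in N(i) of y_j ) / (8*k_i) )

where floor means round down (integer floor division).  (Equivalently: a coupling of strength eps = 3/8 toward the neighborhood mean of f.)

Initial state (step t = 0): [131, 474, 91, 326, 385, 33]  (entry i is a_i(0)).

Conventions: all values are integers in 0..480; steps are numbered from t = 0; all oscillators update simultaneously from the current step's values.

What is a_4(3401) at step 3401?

Answer: a_4(3401) = 250
Key observation: The state at step 25, [250, 250, 250, 250, 250, 250], reappears at step 26: the system is in a cycle of period 1 from step 25 on.  Therefore the state at step 3401 equals the state at step 25 + ((3401 - 25) mod 1) = 25, which is [250, 250, 250, 250, 250, 250].

Derivation:
t=0: [131, 474, 91, 326, 385, 33]
t=1: [143, 266, 381, 296, 279, 271]
t=2: [136, 219, 261, 257, 253, 217]
t=3: [111, 187, 243, 250, 241, 185]
t=4: [59, 141, 230, 249, 229, 138]
t=5: [266, 155, 202, 242, 200, 151]
t=6: [189, 136, 174, 221, 170, 131]
t=7: [114, 85, 128, 178, 121, 78]
t=8: [169, 283, 131, 94, 120, 273]
t=9: [166, 188, 160, 297, 147, 184]
t=10: [124, 133, 138, 192, 121, 124]
t=11: [34, 46, 74, 114, 51, 29]
t=12: [345, 371, 332, 156, 299, 343]
t=13: [262, 263, 229, 153, 226, 260]
t=14: [251, 246, 205, 137, 201, 245]
t=15: [249, 236, 171, 101, 166, 235]
t=16: [246, 219, 207, 336, 201, 216]
t=17: [233, 212, 205, 231, 196, 207]
t=18: [218, 200, 194, 210, 182, 192]
t=19: [191, 177, 169, 176, 153, 164]
t=20: [142, 132, 120, 118, 97, 111]
t=21: [50, 45, 27, 103, 293, 103]
t=22: [390, 359, 363, 405, 336, 413]
t=23: [266, 263, 264, 266, 264, 267]
t=24: [251, 251, 251, 252, 252, 252]
t=25: [250, 250, 250, 250, 250, 250]
t=26: [250, 250, 250, 250, 250, 250]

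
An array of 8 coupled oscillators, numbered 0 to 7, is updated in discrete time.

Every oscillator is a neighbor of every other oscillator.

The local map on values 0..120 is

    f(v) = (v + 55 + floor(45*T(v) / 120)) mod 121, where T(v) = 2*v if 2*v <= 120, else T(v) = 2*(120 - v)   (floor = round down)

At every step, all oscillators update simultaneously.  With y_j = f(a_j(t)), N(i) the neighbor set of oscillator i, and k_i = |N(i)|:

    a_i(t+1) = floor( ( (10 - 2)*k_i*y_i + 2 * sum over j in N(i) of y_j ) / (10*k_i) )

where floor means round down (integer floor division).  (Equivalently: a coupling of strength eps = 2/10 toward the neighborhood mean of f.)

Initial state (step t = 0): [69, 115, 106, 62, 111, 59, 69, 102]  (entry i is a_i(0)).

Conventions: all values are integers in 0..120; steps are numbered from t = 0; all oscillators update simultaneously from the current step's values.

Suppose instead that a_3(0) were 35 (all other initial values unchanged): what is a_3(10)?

Answer: a_3(10) = 43
Key observation: This trace re-runs the system from the modified initial state.

Derivation:
t=0: [69, 115, 106, 35, 111, 59, 69, 102]
t=1: [44, 52, 51, 101, 51, 41, 44, 50]
t=2: [13, 24, 22, 42, 22, 8, 13, 21]
t=3: [76, 92, 89, 22, 89, 70, 76, 87]
t=4: [44, 47, 47, 83, 47, 43, 44, 46]
t=5: [12, 16, 16, 37, 16, 10, 12, 14]
t=6: [77, 83, 83, 110, 83, 74, 77, 80]
t=7: [43, 44, 44, 49, 44, 42, 43, 44]
t=8: [9, 11, 11, 17, 11, 7, 9, 11]
t=9: [70, 73, 73, 81, 73, 68, 70, 73]
t=10: [41, 41, 41, 43, 41, 41, 41, 41]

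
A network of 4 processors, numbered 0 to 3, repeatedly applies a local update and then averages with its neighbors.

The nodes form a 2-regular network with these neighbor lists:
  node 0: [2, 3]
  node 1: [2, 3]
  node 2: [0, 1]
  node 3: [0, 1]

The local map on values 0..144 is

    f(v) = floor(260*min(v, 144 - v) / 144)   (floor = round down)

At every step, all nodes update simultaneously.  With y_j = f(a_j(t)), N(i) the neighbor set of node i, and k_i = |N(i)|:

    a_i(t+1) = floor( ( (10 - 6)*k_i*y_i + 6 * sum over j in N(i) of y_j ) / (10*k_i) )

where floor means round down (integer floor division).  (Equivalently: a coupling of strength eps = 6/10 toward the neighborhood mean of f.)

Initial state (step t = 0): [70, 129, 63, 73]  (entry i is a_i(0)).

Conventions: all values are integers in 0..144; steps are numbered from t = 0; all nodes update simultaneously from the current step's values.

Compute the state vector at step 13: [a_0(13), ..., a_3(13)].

Simulating step by step:
t=0: [70, 129, 63, 73]
t=1: [122, 83, 91, 97]
t=2: [69, 97, 82, 78]
t=3: [118, 102, 106, 110]
t=4: [57, 68, 63, 60]
t=5: [107, 115, 112, 110]
t=6: [61, 56, 58, 59]
t=7: [107, 103, 104, 105]
t=8: [69, 72, 70, 70]
t=9: [125, 127, 126, 126]
t=10: [32, 31, 32, 32]
t=11: [57, 56, 56, 56]
t=12: [101, 101, 101, 101]
t=13: [77, 77, 77, 77]

Answer: [77, 77, 77, 77]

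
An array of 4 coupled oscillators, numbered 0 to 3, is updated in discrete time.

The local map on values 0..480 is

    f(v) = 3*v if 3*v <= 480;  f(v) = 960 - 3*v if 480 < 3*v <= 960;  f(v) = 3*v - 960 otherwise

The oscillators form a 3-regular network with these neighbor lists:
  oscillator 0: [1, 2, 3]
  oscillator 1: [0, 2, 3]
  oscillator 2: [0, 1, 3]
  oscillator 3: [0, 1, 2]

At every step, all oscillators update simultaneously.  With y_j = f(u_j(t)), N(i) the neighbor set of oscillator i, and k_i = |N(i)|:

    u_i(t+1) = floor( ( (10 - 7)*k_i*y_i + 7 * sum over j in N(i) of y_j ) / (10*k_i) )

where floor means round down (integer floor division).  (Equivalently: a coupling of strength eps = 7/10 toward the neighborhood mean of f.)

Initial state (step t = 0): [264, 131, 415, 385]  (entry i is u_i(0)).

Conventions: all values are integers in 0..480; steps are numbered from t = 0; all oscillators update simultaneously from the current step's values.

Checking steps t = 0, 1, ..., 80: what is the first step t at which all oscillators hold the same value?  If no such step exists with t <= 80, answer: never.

Simulating step by step:
t=0: [264, 131, 415, 385]  (not all equal)
t=1: [254, 269, 261, 255]  (not all equal)
t=2: [181, 178, 180, 181]  (not all equal)
t=3: [419, 420, 420, 419]  (not all equal)
t=4: [298, 298, 298, 298]  (all equal)

Answer: 4
Key observation: Synchronization is absorbing here: once all oscillators are equal they stay equal, and step 4 is the first all-equal step.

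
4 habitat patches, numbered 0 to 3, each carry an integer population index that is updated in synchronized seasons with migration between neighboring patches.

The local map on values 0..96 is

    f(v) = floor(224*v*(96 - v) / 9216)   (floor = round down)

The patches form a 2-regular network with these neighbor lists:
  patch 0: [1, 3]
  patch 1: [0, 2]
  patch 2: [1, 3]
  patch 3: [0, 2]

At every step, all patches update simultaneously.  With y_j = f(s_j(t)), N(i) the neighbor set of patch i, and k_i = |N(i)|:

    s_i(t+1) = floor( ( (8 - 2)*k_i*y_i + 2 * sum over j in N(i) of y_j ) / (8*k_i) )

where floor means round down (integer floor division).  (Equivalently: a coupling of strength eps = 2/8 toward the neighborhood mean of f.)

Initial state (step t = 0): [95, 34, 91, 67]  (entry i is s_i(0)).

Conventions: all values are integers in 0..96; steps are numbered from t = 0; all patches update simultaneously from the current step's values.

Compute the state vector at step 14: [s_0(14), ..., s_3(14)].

Answer: [55, 55, 55, 55]

Derivation:
t=0: [95, 34, 91, 67]
t=1: [13, 39, 20, 36]
t=2: [32, 48, 40, 46]
t=3: [50, 54, 54, 54]
t=4: [55, 55, 55, 55]
t=5: [54, 54, 54, 54]
t=6: [55, 55, 55, 55]
t=7: [54, 54, 54, 54]
t=8: [55, 55, 55, 55]
t=9: [54, 54, 54, 54]
t=10: [55, 55, 55, 55]
t=11: [54, 54, 54, 54]
t=12: [55, 55, 55, 55]
t=13: [54, 54, 54, 54]
t=14: [55, 55, 55, 55]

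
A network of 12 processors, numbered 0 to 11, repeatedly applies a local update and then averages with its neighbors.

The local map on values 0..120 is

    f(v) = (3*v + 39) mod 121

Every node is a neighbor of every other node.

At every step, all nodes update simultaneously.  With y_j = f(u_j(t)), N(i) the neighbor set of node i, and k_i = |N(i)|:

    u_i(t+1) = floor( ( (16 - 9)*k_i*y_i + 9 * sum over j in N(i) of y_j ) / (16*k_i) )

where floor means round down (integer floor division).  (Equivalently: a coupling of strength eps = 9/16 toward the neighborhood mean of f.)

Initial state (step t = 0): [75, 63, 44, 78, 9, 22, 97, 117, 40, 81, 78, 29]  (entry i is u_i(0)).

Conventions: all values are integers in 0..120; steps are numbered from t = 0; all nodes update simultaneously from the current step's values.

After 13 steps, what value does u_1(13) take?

Simulating step by step:
t=0: [75, 63, 44, 78, 9, 22, 97, 117, 40, 81, 78, 29]
t=1: [39, 72, 50, 43, 56, 71, 65, 41, 45, 46, 43, 33]
t=2: [43, 34, 56, 48, 63, 33, 73, 45, 50, 51, 48, 36]
t=3: [50, 40, 65, 56, 73, 39, 38, 52, 58, 59, 56, 42]
t=4: [66, 54, 83, 73, 46, 53, 52, 68, 75, 76, 73, 56]
t=5: [76, 62, 49, 37, 53, 61, 60, 31, 39, 41, 37, 64]
t=6: [46, 77, 62, 48, 66, 76, 74, 41, 50, 52, 48, 79]
t=7: [56, 46, 75, 59, 80, 44, 42, 51, 61, 63, 59, 48]
t=8: [75, 63, 50, 78, 56, 61, 59, 69, 81, 83, 78, 66]
t=9: [46, 79, 64, 50, 71, 77, 74, 39, 53, 55, 50, 83]
t=10: [54, 45, 74, 58, 36, 43, 39, 45, 62, 64, 58, 50]
t=11: [70, 60, 47, 75, 49, 57, 53, 60, 80, 82, 75, 66]
t=12: [40, 75, 60, 45, 62, 71, 67, 75, 51, 54, 45, 82]
t=13: [51, 44, 74, 56, 76, 40, 82, 44, 63, 67, 56, 53]

Answer: u_1(13) = 44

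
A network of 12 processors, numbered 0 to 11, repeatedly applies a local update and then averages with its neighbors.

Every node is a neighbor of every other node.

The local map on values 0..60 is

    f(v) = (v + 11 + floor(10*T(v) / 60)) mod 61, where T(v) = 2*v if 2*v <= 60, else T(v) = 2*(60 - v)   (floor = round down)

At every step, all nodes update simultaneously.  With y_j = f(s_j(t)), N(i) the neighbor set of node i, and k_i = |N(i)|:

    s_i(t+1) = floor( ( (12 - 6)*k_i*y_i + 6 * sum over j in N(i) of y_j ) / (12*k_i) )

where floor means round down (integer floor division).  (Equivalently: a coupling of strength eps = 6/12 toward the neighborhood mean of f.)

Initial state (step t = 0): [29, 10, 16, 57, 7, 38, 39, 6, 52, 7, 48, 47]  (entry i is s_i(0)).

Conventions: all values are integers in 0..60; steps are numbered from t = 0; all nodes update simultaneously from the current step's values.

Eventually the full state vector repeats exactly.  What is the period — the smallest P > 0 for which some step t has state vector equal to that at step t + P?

Simulating step by step:
t=0: [29, 10, 16, 57, 7, 38, 39, 6, 52, 7, 48, 47]
t=1: [35, 24, 27, 16, 22, 38, 39, 21, 15, 22, 14, 13]
t=2: [47, 42, 43, 37, 40, 48, 48, 40, 36, 40, 35, 35]
t=3: [23, 50, 50, 48, 49, 24, 24, 49, 48, 49, 47, 47]
t=4: [25, 7, 7, 7, 7, 26, 26, 7, 7, 7, 7, 7]
t=5: [34, 23, 23, 23, 23, 34, 34, 23, 23, 23, 23, 23]
t=6: [48, 42, 42, 42, 42, 48, 48, 42, 42, 42, 42, 42]
t=7: [25, 51, 51, 51, 51, 25, 25, 51, 51, 51, 51, 51]
t=8: [27, 9, 9, 9, 9, 27, 27, 9, 9, 9, 9, 9]
t=9: [37, 26, 26, 26, 26, 37, 37, 26, 26, 26, 26, 26]
t=10: [50, 46, 46, 46, 46, 50, 50, 46, 46, 46, 46, 46]
t=11: [1, 0, 0, 0, 0, 1, 1, 0, 0, 0, 0, 0]
t=12: [11, 11, 11, 11, 11, 11, 11, 11, 11, 11, 11, 11]
t=13: [25, 25, 25, 25, 25, 25, 25, 25, 25, 25, 25, 25]
t=14: [44, 44, 44, 44, 44, 44, 44, 44, 44, 44, 44, 44]
t=15: [60, 60, 60, 60, 60, 60, 60, 60, 60, 60, 60, 60]
t=16: [10, 10, 10, 10, 10, 10, 10, 10, 10, 10, 10, 10]
t=17: [24, 24, 24, 24, 24, 24, 24, 24, 24, 24, 24, 24]
t=18: [43, 43, 43, 43, 43, 43, 43, 43, 43, 43, 43, 43]
t=19: [59, 59, 59, 59, 59, 59, 59, 59, 59, 59, 59, 59]
t=20: [9, 9, 9, 9, 9, 9, 9, 9, 9, 9, 9, 9]
t=21: [23, 23, 23, 23, 23, 23, 23, 23, 23, 23, 23, 23]
t=22: [41, 41, 41, 41, 41, 41, 41, 41, 41, 41, 41, 41]
t=23: [58, 58, 58, 58, 58, 58, 58, 58, 58, 58, 58, 58]
t=24: [8, 8, 8, 8, 8, 8, 8, 8, 8, 8, 8, 8]
t=25: [21, 21, 21, 21, 21, 21, 21, 21, 21, 21, 21, 21]
t=26: [39, 39, 39, 39, 39, 39, 39, 39, 39, 39, 39, 39]
t=27: [57, 57, 57, 57, 57, 57, 57, 57, 57, 57, 57, 57]
t=28: [8, 8, 8, 8, 8, 8, 8, 8, 8, 8, 8, 8]

Answer: 4
Key observation: The state at step 24, [8, 8, 8, 8, 8, 8, 8, 8, 8, 8, 8, 8], reappears at step 28 — and no state repeats earlier — so the cycle the system enters has period 4.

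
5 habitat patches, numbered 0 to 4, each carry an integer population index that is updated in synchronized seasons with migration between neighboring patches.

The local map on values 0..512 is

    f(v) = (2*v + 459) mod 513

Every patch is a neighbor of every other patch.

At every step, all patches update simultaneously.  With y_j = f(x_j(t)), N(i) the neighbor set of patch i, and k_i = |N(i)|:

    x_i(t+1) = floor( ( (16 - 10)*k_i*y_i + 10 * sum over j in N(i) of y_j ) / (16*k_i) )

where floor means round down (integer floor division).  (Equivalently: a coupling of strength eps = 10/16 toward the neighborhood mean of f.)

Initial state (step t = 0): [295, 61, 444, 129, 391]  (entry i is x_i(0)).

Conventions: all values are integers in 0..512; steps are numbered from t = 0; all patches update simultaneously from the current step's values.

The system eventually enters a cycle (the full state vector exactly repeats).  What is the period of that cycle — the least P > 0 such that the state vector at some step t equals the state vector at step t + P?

Simulating step by step:
t=0: [295, 61, 444, 129, 391]
t=1: [134, 144, 200, 174, 176]
t=2: [263, 267, 292, 280, 281]
t=3: [413, 414, 313, 420, 420]
t=4: [232, 232, 188, 235, 235]
t=5: [398, 398, 378, 399, 399]
t=6: [223, 223, 214, 223, 223]
t=7: [389, 389, 385, 389, 389]
t=8: [209, 209, 208, 209, 209]
t=9: [363, 363, 363, 363, 363]
t=10: [159, 159, 159, 159, 159]
t=11: [264, 264, 264, 264, 264]
t=12: [474, 474, 474, 474, 474]
t=13: [381, 381, 381, 381, 381]
t=14: [195, 195, 195, 195, 195]
t=15: [336, 336, 336, 336, 336]
t=16: [105, 105, 105, 105, 105]
t=17: [156, 156, 156, 156, 156]
t=18: [258, 258, 258, 258, 258]
t=19: [462, 462, 462, 462, 462]
t=20: [357, 357, 357, 357, 357]
t=21: [147, 147, 147, 147, 147]
t=22: [240, 240, 240, 240, 240]
t=23: [426, 426, 426, 426, 426]
t=24: [285, 285, 285, 285, 285]
t=25: [3, 3, 3, 3, 3]
t=26: [465, 465, 465, 465, 465]
t=27: [363, 363, 363, 363, 363]

Answer: 18
Key observation: The state at step 9, [363, 363, 363, 363, 363], reappears at step 27 — and no state repeats earlier — so the cycle the system enters has period 18.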